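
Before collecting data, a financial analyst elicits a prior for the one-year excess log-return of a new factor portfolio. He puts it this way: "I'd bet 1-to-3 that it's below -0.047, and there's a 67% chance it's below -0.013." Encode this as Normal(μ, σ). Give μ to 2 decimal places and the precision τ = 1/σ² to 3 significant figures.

μ = -0.03, τ = 1070

The p-quantile of Normal(μ,σ) is μ + z_p·σ, with z_{0.25} = -0.6745 and z_{0.67} = 0.4399.
Eliminate σ: μ = (z₂·x₁ − z₁·x₂)/(z₂ − z₁) = (0.4399·-0.047 − (-0.6745)·-0.013)/1.114 = -0.03.
Then σ = (x₂ − x₁)/(z₂ − z₁) = (-0.013 − -0.047)/1.114 = 0.03.
Precision τ = 1/σ² = 1/0.03051² = 1070.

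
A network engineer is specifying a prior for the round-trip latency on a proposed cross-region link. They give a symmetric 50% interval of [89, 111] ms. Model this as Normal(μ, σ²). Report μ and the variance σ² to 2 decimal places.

A symmetric 50% interval runs μ ± z·σ with z = 0.6745.
Half-width = 11, so σ = 11/0.6745 = 16.309 and σ² = 265.97.
μ is the interval midpoint, 100.00.

μ = 100.00, σ² = 265.97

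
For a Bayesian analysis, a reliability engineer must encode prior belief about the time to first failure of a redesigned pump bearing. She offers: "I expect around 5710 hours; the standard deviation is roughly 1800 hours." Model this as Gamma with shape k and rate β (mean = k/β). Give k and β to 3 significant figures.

k ≈ 10.1, β ≈ 0.00176

For Gamma(k, rate β): mean = k/β, variance = k/β², so CV = 1/√k.
CV = SD/mean = 1800/5710 = 0.3152, hence k = 1/CV² = 10.1.
Then β = k/mean = 10.1/5710 = 0.00176.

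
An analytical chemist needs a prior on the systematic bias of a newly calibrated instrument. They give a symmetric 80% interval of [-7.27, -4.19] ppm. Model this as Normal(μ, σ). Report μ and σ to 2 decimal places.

μ = -5.73, σ = 1.20

A symmetric 80% interval runs μ ± z·σ with z = 1.282.
Half-width = 1.54, so σ = 1.54/1.282 = 1.20.
μ is the interval midpoint, -5.73.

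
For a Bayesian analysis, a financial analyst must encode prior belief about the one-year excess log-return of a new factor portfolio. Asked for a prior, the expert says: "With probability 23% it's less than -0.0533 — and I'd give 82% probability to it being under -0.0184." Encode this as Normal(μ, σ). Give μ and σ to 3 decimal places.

The p-quantile of Normal(μ,σ) is μ + z_p·σ, with z_{0.23} = -0.7388 and z_{0.82} = 0.9154.
Eliminate σ: μ = (z₂·x₁ − z₁·x₂)/(z₂ − z₁) = (0.9154·-0.0533 − (-0.7388)·-0.0184)/1.654 = -0.038.
Then σ = (x₂ − x₁)/(z₂ − z₁) = (-0.0184 − -0.0533)/1.654 = 0.021.

μ = -0.038, σ = 0.021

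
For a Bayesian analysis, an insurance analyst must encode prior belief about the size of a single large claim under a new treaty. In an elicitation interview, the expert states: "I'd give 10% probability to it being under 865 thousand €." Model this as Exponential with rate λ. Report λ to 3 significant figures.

P(T < 865.0) = 1 − e^(−λ·865.0) = 0.1, so λ = −ln(1−0.1)/865.0 = −ln(0.9)/865.0 = 0.000122.

λ ≈ 0.000122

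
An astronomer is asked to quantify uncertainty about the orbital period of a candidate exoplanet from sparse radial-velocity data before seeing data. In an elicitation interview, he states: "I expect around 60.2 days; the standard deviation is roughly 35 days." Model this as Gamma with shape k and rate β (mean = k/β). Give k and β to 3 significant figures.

For Gamma(k, rate β): mean = k/β, variance = k/β², so CV = 1/√k.
CV = SD/mean = 35/60.2 = 0.5814, hence k = 1/CV² = 2.96.
Then β = k/mean = 2.96/60.2 = 0.0491.

k ≈ 2.96, β ≈ 0.0491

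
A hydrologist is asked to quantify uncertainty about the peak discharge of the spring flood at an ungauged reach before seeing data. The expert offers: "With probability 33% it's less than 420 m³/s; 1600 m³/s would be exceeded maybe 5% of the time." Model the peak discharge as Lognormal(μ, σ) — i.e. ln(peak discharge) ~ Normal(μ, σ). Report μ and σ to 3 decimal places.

If T ~ Lognormal(μ,σ) then ln T ~ Normal(μ,σ), so the p-quantile of ln T is μ + z_p·σ.
ln(420) = 6.04 and ln(1600) = 7.378; z_{0.33} = -0.4399, z_{0.95} = 1.645.
σ = (7.378 − 6.04)/(1.645 − (-0.4399)) = 0.642.
μ = 6.04 − (-0.4399)·0.642 = 6.322.

μ ≈ 6.322, σ ≈ 0.642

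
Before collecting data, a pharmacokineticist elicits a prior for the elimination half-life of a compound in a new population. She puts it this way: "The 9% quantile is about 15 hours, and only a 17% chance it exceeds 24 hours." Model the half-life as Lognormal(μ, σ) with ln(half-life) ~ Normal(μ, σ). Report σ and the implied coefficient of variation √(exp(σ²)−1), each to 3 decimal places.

σ ≈ 0.205, CV ≈ 0.207

If T ~ Lognormal(μ,σ) then ln T ~ Normal(μ,σ), so the p-quantile of ln T is μ + z_p·σ.
ln(15) = 2.708 and ln(24) = 3.178; z_{0.09} = -1.341, z_{0.83} = 0.9542.
σ = (3.178 − 2.708)/(0.9542 − (-1.341)) = 0.205.
μ = 2.708 − (-1.341)·0.205 = 2.983.
CV = √(exp(σ²)−1) = √(exp(0.0419)−1) = 0.207.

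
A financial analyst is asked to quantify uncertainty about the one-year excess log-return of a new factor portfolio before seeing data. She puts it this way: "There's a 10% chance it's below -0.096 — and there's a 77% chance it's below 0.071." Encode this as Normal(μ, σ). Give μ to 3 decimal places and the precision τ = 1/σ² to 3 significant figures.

For Normal(μ,σ), the p-quantile is μ + z_p·σ. Here z_{0.1} = -1.282, z_{0.77} = 0.7388.
So -0.096 = μ − 1.282σ and 0.071 = μ + 0.7388σ.
Subtracting: σ = (0.071 − -0.096)/(0.7388 − (-1.282)) = 0.083.
Then μ = -0.096 − (-1.282)·0.083 = 0.010.
Precision τ = 1/σ² = 1/0.08266² = 146.

μ = 0.010, τ = 146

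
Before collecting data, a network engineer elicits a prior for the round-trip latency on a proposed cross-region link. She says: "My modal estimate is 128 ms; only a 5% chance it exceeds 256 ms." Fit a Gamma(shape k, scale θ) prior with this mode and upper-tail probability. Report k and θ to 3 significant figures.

k ≈ 6.77, θ ≈ 22.2

Gamma(k,θ) with k>1 has mode (k−1)θ, so θ = 128/(k−1).
Need P(X < 256) = 0.95 with θ tied to k this way. Start at k = 2, θ = 128: P(X<256) ≈ 0.594.
Too low — raise k to concentrate. Iterating converges to k ≈ 6.77.
Then θ = 128/(6.77−1) ≈ 22.2.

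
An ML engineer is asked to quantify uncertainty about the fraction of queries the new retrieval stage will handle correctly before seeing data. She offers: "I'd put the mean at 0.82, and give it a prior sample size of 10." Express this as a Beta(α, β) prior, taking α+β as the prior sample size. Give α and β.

α = 8.2, β = 1.8

Under the effective-sample-size interpretation, Beta(α, β) has prior mean α/(α+β) and prior sample size α+β.
So α+β = 10 and α/(α+β) = 0.82, giving α = 0.82·10 = 8.2 and β = 10 − 8.2 = 1.8.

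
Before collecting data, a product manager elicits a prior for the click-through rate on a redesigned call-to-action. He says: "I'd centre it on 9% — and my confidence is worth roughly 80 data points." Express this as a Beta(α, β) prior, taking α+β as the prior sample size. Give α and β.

α = 7.2, β = 72.8

Under the effective-sample-size interpretation, Beta(α, β) has prior mean α/(α+β) and prior sample size α+β.
So α+β = 80 and α/(α+β) = 0.09, giving α = 0.09·80 = 7.2 and β = 80 − 7.2 = 72.8.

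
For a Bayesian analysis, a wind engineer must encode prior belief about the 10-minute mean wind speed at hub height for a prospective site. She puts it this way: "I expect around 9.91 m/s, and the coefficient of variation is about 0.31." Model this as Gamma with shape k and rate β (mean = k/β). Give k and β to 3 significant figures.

For Gamma(k, rate β): mean = k/β, variance = k/β², so CV = 1/√k.
CV = 0.31, hence k = 1/CV² = 10.4.
Then β = k/mean = 10.4/9.91 = 1.05.

k ≈ 10.4, β ≈ 1.05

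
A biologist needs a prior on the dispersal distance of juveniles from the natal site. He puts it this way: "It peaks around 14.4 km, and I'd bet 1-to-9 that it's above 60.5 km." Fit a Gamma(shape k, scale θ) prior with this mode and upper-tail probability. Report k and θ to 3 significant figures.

k ≈ 1.88, θ ≈ 16.3

Gamma(k,θ) with k>1 has mode (k−1)θ, so θ = 14.4/(k−1).
Need P(X < 60.5) = 0.9 with θ tied to k this way. Start at k = 2, θ = 14.4: P(X<60.5) ≈ 0.922.
Too high — lower k to spread out. Iterating converges to k ≈ 1.88.
Then θ = 14.4/(1.88−1) ≈ 16.3.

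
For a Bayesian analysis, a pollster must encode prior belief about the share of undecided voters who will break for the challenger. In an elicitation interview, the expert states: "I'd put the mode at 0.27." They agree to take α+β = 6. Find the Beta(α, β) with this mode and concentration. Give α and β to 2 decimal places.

For α,β > 1 the Beta mode is (α−1)/(α+β−2). With α+β = 6, the mode is (α−1)/4.
Set (α−1)/4 = 0.27 → α = 1 + 0.27·4 = 2.08.
β = 6 − α = 3.92.

α = 2.08, β = 3.92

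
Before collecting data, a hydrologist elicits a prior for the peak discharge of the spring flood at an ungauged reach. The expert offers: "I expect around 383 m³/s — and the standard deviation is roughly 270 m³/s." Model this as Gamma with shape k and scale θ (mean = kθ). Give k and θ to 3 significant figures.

k ≈ 2.01, θ ≈ 190

For Gamma(k, scale θ): mean = kθ, variance = kθ², so CV = 1/√k.
CV = SD/mean = 270/383 = 0.705, hence k = 1/CV² = 2.01.
Then θ = mean/k = 383/2.01 = 190.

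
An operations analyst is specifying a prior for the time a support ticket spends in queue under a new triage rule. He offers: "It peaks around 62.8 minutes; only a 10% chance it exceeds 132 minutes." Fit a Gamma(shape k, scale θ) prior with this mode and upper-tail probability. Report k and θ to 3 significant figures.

Gamma(k,θ) with k>1 has mode (k−1)θ, so θ = 62.8/(k−1).
Need P(X < 132) = 0.9 with θ tied to k this way. Start at k = 2, θ = 62.8: P(X<132) ≈ 0.621.
Too low — raise k to concentrate. Iterating converges to k ≈ 4.48.
Then θ = 62.8/(4.48−1) ≈ 18.

k ≈ 4.48, θ ≈ 18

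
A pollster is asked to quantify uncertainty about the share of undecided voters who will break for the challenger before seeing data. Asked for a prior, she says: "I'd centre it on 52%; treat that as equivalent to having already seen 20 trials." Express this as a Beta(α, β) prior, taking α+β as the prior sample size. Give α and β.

Under the effective-sample-size interpretation, Beta(α, β) has prior mean α/(α+β) and prior sample size α+β.
So α+β = 20 and α/(α+β) = 0.52, giving α = 0.52·20 = 10.4 and β = 20 − 10.4 = 9.6.

α = 10.4, β = 9.6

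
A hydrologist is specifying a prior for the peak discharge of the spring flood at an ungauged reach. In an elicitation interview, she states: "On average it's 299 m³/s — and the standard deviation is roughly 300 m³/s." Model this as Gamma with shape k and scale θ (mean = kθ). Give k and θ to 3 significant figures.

k ≈ 0.993, θ ≈ 301

For Gamma(k, scale θ): mean = kθ, variance = kθ², so CV = 1/√k.
CV = SD/mean = 300/299 = 1.003, hence k = 1/CV² = 0.993.
Then θ = mean/k = 299/0.993 = 301.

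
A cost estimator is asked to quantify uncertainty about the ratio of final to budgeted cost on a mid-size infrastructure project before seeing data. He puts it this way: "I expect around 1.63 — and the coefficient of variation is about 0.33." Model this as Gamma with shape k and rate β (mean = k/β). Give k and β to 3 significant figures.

k ≈ 9.18, β ≈ 5.63

For Gamma(k, rate β): mean = k/β, variance = k/β², so CV = 1/√k.
CV = 0.33, hence k = 1/CV² = 9.18.
Then β = k/mean = 9.18/1.63 = 5.63.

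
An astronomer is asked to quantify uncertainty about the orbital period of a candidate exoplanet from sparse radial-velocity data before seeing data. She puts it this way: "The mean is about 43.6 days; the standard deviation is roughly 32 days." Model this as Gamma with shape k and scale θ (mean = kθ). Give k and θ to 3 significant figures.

k ≈ 1.86, θ ≈ 23.5

For Gamma(k, scale θ): mean = kθ, variance = kθ², so CV = 1/√k.
CV = SD/mean = 32/43.6 = 0.7339, hence k = 1/CV² = 1.86.
Then θ = mean/k = 43.6/1.86 = 23.5.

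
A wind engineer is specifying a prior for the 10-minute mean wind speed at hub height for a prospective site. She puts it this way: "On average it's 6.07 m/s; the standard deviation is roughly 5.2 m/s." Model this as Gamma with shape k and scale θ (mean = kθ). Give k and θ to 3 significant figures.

k ≈ 1.36, θ ≈ 4.45

For Gamma(k, scale θ): mean = kθ, variance = kθ², so CV = 1/√k.
CV = SD/mean = 5.2/6.07 = 0.8567, hence k = 1/CV² = 1.36.
Then θ = mean/k = 6.07/1.36 = 4.45.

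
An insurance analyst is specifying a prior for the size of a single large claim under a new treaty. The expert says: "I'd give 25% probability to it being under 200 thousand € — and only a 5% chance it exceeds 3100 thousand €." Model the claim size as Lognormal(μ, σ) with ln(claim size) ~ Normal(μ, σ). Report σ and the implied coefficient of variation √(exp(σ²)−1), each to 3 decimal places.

If T ~ Lognormal(μ,σ) then ln T ~ Normal(μ,σ), so the p-quantile of ln T is μ + z_p·σ.
ln(200) = 5.298 and ln(3100) = 8.039; z_{0.25} = -0.6745, z_{0.95} = 1.645.
σ = (8.039 − 5.298)/(1.645 − (-0.6745)) = 1.182.
μ = 5.298 − (-0.6745)·1.182 = 6.095.
CV = √(exp(σ²)−1) = √(exp(1.3965)−1) = 1.744.

σ ≈ 1.182, CV ≈ 1.744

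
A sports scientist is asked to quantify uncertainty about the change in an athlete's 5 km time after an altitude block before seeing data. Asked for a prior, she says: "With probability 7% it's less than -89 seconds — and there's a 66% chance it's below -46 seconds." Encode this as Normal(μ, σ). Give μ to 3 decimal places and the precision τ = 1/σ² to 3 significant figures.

For Normal(μ,σ), the p-quantile is μ + z_p·σ. Here z_{0.07} = -1.476, z_{0.66} = 0.4125.
So -89 = μ − 1.476σ and -46 = μ + 0.4125σ.
Subtracting: σ = (-46 − -89)/(0.4125 − (-1.476)) = 22.772.
Then μ = -89 − (-1.476)·22.772 = -55.393.
Precision τ = 1/σ² = 1/22.77² = 0.00193.

μ = -55.393, τ = 0.00193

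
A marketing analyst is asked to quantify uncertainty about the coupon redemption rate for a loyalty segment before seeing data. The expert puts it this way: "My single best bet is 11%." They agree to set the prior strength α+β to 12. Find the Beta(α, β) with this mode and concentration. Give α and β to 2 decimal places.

For α,β > 1 the Beta mode is (α−1)/(α+β−2). With α+β = 12, the mode is (α−1)/10.
Set (α−1)/10 = 0.11 → α = 1 + 0.11·10 = 2.10.
β = 12 − α = 9.90.

α = 2.10, β = 9.90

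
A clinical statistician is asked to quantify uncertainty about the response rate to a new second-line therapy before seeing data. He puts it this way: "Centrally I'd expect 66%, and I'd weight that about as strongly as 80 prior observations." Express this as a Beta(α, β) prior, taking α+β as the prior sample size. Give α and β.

α = 52.8, β = 27.2

Under the effective-sample-size interpretation, Beta(α, β) has prior mean α/(α+β) and prior sample size α+β.
So α+β = 80 and α/(α+β) = 0.66, giving α = 0.66·80 = 52.8 and β = 80 − 52.8 = 27.2.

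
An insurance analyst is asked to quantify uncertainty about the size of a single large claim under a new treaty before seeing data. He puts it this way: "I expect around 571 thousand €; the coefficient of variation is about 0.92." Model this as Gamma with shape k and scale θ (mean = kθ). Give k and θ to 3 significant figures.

k ≈ 1.18, θ ≈ 483

For Gamma(k, scale θ): mean = kθ, variance = kθ², so CV = 1/√k.
CV = 0.92, hence k = 1/CV² = 1.18.
Then θ = mean/k = 571/1.18 = 483.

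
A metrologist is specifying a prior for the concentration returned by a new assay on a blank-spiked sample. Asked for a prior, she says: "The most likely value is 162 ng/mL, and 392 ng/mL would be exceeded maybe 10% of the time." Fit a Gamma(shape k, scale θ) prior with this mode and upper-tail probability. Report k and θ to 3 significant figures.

k ≈ 3.46, θ ≈ 65.8

Gamma(k,θ) with k>1 has mode (k−1)θ, so θ = 162/(k−1).
Need P(X < 392) = 0.9 with θ tied to k this way. Start at k = 2, θ = 162: P(X<392) ≈ 0.696.
Too low — raise k to concentrate. Iterating converges to k ≈ 3.46.
Then θ = 162/(3.46−1) ≈ 65.8.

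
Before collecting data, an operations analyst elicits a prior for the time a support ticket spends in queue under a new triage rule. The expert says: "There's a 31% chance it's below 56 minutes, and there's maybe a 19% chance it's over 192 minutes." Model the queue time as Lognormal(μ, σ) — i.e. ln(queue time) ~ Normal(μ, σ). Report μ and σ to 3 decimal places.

μ ≈ 4.470, σ ≈ 0.897

If T ~ Lognormal(μ,σ) then ln T ~ Normal(μ,σ), so the p-quantile of ln T is μ + z_p·σ.
ln(56) = 4.025 and ln(192) = 5.257; z_{0.31} = -0.4959, z_{0.81} = 0.8779.
σ = (5.257 − 4.025)/(0.8779 − (-0.4959)) = 0.897.
μ = 4.025 − (-0.4959)·0.897 = 4.470.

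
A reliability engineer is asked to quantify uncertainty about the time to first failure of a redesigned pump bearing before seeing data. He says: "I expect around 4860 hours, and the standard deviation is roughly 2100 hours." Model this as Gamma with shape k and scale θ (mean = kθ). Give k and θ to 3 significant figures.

k ≈ 5.36, θ ≈ 907

For Gamma(k, scale θ): mean = kθ, variance = kθ², so CV = 1/√k.
CV = SD/mean = 2100/4860 = 0.4321, hence k = 1/CV² = 5.36.
Then θ = mean/k = 4860/5.36 = 907.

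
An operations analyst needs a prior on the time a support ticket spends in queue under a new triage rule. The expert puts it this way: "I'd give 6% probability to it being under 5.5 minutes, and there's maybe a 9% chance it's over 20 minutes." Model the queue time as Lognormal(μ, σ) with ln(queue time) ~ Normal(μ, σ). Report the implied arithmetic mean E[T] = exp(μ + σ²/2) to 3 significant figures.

If T ~ Lognormal(μ,σ) then ln T ~ Normal(μ,σ), so the p-quantile of ln T is μ + z_p·σ.
ln(5.5) = 1.705 and ln(20) = 2.996; z_{0.06} = -1.555, z_{0.91} = 1.341.
σ = (2.996 − 1.705)/(1.341 − (-1.555)) = 0.446.
μ = 1.705 − (-1.555)·0.446 = 2.398.
E[T] = exp(μ + σ²/2) = exp(2.398 + 0.0994) = 12.2 minutes.

E[T] ≈ 12.2 minutes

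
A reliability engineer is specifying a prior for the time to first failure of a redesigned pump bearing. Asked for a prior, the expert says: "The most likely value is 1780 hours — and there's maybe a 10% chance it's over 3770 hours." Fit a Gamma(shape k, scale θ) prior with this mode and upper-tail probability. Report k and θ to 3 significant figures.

k ≈ 4.41, θ ≈ 522

Gamma(k,θ) with k>1 has mode (k−1)θ, so θ = 1780/(k−1).
Need P(X < 3770) = 0.9 with θ tied to k this way. Start at k = 2, θ = 1780: P(X<3770) ≈ 0.625.
Too low — raise k to concentrate. Iterating converges to k ≈ 4.41.
Then θ = 1780/(4.41−1) ≈ 522.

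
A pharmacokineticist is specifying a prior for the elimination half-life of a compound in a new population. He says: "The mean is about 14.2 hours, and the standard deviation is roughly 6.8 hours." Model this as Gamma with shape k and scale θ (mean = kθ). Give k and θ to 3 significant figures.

For Gamma(k, scale θ): mean = kθ, variance = kθ², so CV = 1/√k.
CV = SD/mean = 6.8/14.2 = 0.4789, hence k = 1/CV² = 4.36.
Then θ = mean/k = 14.2/4.36 = 3.26.

k ≈ 4.36, θ ≈ 3.26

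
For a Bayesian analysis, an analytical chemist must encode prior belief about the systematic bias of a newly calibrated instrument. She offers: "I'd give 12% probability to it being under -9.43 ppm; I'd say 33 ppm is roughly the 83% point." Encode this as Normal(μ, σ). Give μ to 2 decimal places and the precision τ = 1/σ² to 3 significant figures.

μ = 13.99, τ = 0.00252

The p-quantile of Normal(μ,σ) is μ + z_p·σ, with z_{0.12} = -1.175 and z_{0.83} = 0.9542.
Eliminate σ: μ = (z₂·x₁ − z₁·x₂)/(z₂ − z₁) = (0.9542·-9.43 − (-1.175)·33)/2.129 = 13.99.
Then σ = (x₂ − x₁)/(z₂ − z₁) = (33 − -9.43)/2.129 = 19.93.
Precision τ = 1/σ² = 1/19.93² = 0.00252.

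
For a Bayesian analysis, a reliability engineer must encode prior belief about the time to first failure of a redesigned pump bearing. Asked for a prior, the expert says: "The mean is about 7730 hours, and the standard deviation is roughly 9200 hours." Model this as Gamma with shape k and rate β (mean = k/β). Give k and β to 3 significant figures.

For Gamma(k, rate β): mean = k/β, variance = k/β², so CV = 1/√k.
CV = SD/mean = 9200/7730 = 1.19, hence k = 1/CV² = 0.706.
Then β = k/mean = 0.706/7730 = 9.13e-05.

k ≈ 0.706, β ≈ 9.13e-05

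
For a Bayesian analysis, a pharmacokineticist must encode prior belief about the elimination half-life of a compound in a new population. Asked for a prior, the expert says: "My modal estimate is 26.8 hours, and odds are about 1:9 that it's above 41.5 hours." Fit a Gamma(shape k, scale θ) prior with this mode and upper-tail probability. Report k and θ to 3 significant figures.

Gamma(k,θ) with k>1 has mode (k−1)θ, so θ = 26.8/(k−1).
Need P(X < 41.5) = 0.9 with θ tied to k this way. Start at k = 2, θ = 26.8: P(X<41.5) ≈ 0.458.
Too low — raise k to concentrate. Iterating converges to k ≈ 10.8.
Then θ = 26.8/(10.8−1) ≈ 2.74.

k ≈ 10.8, θ ≈ 2.74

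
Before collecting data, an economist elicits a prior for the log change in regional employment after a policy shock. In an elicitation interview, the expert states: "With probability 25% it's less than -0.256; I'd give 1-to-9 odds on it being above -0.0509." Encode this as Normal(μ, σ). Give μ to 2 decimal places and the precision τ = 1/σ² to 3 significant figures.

μ = -0.19, τ = 91

The p-quantile of Normal(μ,σ) is μ + z_p·σ, with z_{0.25} = -0.6745 and z_{0.9} = 1.282.
Eliminate σ: μ = (z₂·x₁ − z₁·x₂)/(z₂ − z₁) = (1.282·-0.256 − (-0.6745)·-0.0509)/1.956 = -0.19.
Then σ = (x₂ − x₁)/(z₂ − z₁) = (-0.0509 − -0.256)/1.956 = 0.10.
Precision τ = 1/σ² = 1/0.1049² = 91.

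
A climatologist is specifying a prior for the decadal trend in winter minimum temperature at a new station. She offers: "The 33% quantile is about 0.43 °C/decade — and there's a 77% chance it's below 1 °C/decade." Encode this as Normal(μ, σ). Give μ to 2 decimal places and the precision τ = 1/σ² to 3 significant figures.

For Normal(μ,σ), the p-quantile is μ + z_p·σ. Here z_{0.33} = -0.4399, z_{0.77} = 0.7388.
So 0.43 = μ − 0.4399σ and 1 = μ + 0.7388σ.
Subtracting: σ = (1 − 0.43)/(0.7388 − (-0.4399)) = 0.48.
Then μ = 0.43 − (-0.4399)·0.48 = 0.64.
Precision τ = 1/σ² = 1/0.4836² = 4.28.

μ = 0.64, τ = 4.28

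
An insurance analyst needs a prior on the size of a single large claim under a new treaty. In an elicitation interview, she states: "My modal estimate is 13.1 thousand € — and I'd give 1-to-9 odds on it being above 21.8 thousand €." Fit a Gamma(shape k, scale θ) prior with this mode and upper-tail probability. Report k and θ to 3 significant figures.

k ≈ 8.28, θ ≈ 1.8

Gamma(k,θ) with k>1 has mode (k−1)θ, so θ = 13.1/(k−1).
Need P(X < 21.8) = 0.9 with θ tied to k this way. Start at k = 2, θ = 13.1: P(X<21.8) ≈ 0.496.
Too low — raise k to concentrate. Iterating converges to k ≈ 8.28.
Then θ = 13.1/(8.28−1) ≈ 1.8.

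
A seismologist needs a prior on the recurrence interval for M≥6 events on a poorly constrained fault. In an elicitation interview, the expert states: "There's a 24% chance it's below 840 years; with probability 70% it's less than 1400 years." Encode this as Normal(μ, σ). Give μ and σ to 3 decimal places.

For Normal(μ,σ), the p-quantile is μ + z_p·σ. Here z_{0.24} = -0.7063, z_{0.7} = 0.5244.
So 840 = μ − 0.7063σ and 1400 = μ + 0.5244σ.
Subtracting: σ = (1400 − 840)/(0.5244 − (-0.7063)) = 455.024.
Then μ = 840 − (-0.7063)·455.024 = 1161.385.

μ = 1161.385, σ = 455.024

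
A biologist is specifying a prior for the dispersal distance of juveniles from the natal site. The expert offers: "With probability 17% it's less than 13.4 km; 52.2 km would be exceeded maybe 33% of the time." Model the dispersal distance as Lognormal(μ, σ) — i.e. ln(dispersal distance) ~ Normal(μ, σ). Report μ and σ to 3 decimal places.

μ ≈ 3.526, σ ≈ 0.975

If T ~ Lognormal(μ,σ) then ln T ~ Normal(μ,σ), so the p-quantile of ln T is μ + z_p·σ.
ln(13.4) = 2.595 and ln(52.2) = 3.955; z_{0.17} = -0.9542, z_{0.67} = 0.4399.
σ = (3.955 − 2.595)/(0.4399 − (-0.9542)) = 0.975.
μ = 2.595 − (-0.9542)·0.975 = 3.526.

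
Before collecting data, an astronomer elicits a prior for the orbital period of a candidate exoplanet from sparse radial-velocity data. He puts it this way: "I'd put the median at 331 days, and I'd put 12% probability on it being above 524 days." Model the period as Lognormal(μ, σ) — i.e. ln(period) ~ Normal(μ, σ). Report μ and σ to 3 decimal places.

If T ~ Lognormal(μ,σ) then ln T ~ Normal(μ,σ), so the p-quantile of ln T is μ + z_p·σ.
ln(331) = 5.802 and ln(524) = 6.261; z_{0.5} = 0, z_{0.88} = 1.175.
σ = (6.261 − 5.802)/(1.175 − (0)) = 0.391.
μ = 5.802 − (0)·0.391 = 5.802.

μ ≈ 5.802, σ ≈ 0.391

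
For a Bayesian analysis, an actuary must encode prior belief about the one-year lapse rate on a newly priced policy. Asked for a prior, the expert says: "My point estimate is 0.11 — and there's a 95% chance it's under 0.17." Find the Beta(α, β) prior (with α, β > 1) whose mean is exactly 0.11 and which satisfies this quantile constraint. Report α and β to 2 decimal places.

α ≈ 9.44, β ≈ 76.34

With mean 0.11 fixed, write α = 0.11s, β = 0.89s where s = α+β.
Need P(θ < 0.17) = 0.95 under Beta(0.11s, 0.89s). Normal approximation: (q−m)/√(m(1−m)/s) ≈ z_{0.95} = 1.64, so s ≈ 0.11·0.89·(1.64)²/(0.17−0.11)² = 73.6.
At s = 73.6: P(θ<0.17) ≈ 0.938. Adjusting to match 0.95 gives s ≈ 85.77.
So α = 0.11·85.77 ≈ 9.44, β = 0.89·85.77 ≈ 76.34.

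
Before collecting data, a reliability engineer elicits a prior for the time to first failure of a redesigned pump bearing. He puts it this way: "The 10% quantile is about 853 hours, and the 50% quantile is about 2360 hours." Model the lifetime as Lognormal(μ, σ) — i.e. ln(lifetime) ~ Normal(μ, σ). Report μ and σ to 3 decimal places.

If T ~ Lognormal(μ,σ) then ln T ~ Normal(μ,σ), so the p-quantile of ln T is μ + z_p·σ.
ln(853) = 6.749 and ln(2360) = 7.766; z_{0.1} = -1.282, z_{0.5} = 0.
σ = (7.766 − 6.749)/(0 − (-1.282)) = 0.794.
μ = 6.749 − (-1.282)·0.794 = 7.766.

μ ≈ 7.766, σ ≈ 0.794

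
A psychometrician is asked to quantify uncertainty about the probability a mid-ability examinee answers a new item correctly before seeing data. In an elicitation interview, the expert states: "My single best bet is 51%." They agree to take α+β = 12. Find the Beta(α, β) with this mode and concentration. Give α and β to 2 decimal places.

For α,β > 1 the Beta mode is (α−1)/(α+β−2). With α+β = 12, the mode is (α−1)/10.
Set (α−1)/10 = 0.51 → α = 1 + 0.51·10 = 6.10.
β = 12 − α = 5.90.

α = 6.10, β = 5.90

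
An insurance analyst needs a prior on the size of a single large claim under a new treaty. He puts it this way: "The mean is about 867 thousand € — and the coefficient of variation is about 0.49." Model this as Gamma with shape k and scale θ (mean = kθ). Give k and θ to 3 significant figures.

For Gamma(k, scale θ): mean = kθ, variance = kθ², so CV = 1/√k.
CV = 0.49, hence k = 1/CV² = 4.16.
Then θ = mean/k = 867/4.16 = 208.

k ≈ 4.16, θ ≈ 208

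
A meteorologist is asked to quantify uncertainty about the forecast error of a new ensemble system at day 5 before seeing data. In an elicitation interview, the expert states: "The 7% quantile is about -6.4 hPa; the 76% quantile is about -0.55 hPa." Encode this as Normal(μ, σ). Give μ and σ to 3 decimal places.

The p-quantile of Normal(μ,σ) is μ + z_p·σ, with z_{0.07} = -1.476 and z_{0.76} = 0.7063.
Eliminate σ: μ = (z₂·x₁ − z₁·x₂)/(z₂ − z₁) = (0.7063·-6.4 − (-1.476)·-0.55)/2.182 = -2.444.
Then σ = (x₂ − x₁)/(z₂ − z₁) = (-0.55 − -6.4)/2.182 = 2.681.

μ = -2.444, σ = 2.681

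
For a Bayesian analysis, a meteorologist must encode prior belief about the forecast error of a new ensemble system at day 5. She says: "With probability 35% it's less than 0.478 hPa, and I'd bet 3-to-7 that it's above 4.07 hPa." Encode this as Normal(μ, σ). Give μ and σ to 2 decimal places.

μ = 2.00, σ = 3.95

For Normal(μ,σ), the p-quantile is μ + z_p·σ. Here z_{0.35} = -0.3853, z_{0.7} = 0.5244.
So 0.478 = μ − 0.3853σ and 4.07 = μ + 0.5244σ.
Subtracting: σ = (4.07 − 0.478)/(0.5244 − (-0.3853)) = 3.95.
Then μ = 0.478 − (-0.3853)·3.95 = 2.00.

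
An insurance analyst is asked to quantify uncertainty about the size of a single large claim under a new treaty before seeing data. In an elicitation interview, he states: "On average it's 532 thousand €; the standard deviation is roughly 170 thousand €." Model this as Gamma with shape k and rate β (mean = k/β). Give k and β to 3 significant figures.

k ≈ 9.79, β ≈ 0.0184

For Gamma(k, rate β): mean = k/β, variance = k/β², so CV = 1/√k.
CV = SD/mean = 170/532 = 0.3195, hence k = 1/CV² = 9.79.
Then β = k/mean = 9.79/532 = 0.0184.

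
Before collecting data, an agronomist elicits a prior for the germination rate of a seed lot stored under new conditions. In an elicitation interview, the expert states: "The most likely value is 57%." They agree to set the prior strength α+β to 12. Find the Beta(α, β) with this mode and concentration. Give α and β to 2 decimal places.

For α,β > 1 the Beta mode is (α−1)/(α+β−2). With α+β = 12, the mode is (α−1)/10.
Set (α−1)/10 = 0.57 → α = 1 + 0.57·10 = 6.70.
β = 12 − α = 5.30.

α = 6.70, β = 5.30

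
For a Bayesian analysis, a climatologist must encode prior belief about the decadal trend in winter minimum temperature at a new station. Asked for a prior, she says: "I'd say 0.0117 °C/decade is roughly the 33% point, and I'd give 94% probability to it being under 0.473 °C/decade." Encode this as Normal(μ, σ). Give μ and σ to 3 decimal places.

μ = 0.113, σ = 0.231

For Normal(μ,σ), the p-quantile is μ + z_p·σ. Here z_{0.33} = -0.4399, z_{0.94} = 1.555.
So 0.0117 = μ − 0.4399σ and 0.473 = μ + 1.555σ.
Subtracting: σ = (0.473 − 0.0117)/(1.555 − (-0.4399)) = 0.231.
Then μ = 0.0117 − (-0.4399)·0.231 = 0.113.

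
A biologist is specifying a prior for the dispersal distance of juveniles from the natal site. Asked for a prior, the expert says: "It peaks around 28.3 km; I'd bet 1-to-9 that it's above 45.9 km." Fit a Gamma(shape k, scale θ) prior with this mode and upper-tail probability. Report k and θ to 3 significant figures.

Gamma(k,θ) with k>1 has mode (k−1)θ, so θ = 28.3/(k−1).
Need P(X < 45.9) = 0.9 with θ tied to k this way. Start at k = 2, θ = 28.3: P(X<45.9) ≈ 0.482.
Too low — raise k to concentrate. Iterating converges to k ≈ 9.05.
Then θ = 28.3/(9.05−1) ≈ 3.52.

k ≈ 9.05, θ ≈ 3.52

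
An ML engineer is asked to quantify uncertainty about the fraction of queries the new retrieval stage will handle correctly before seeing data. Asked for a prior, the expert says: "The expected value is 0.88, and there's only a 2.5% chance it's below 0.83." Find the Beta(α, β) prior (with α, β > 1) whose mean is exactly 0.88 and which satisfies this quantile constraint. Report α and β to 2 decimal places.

α ≈ 165.33, β ≈ 22.54

With mean 0.88 fixed, write α = 0.88s, β = 0.12s where s = α+β.
Need P(θ < 0.83) = 0.025 under Beta(0.88s, 0.12s). Normal approximation: (q−m)/√(m(1−m)/s) ≈ z_{0.025} = -1.96, so s ≈ 0.88·0.12·(-1.96)²/(0.83−0.88)² = 162.3.
At s = 162.3: P(θ<0.83) ≈ 0.034. Adjusting to match 0.025 gives s ≈ 187.87.
So α = 0.88·187.87 ≈ 165.33, β = 0.12·187.87 ≈ 22.54.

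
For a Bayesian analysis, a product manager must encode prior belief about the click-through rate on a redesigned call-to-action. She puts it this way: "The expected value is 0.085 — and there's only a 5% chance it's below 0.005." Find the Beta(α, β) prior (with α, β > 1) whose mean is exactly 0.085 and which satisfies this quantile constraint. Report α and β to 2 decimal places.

α ≈ 1.02, β ≈ 10.99

With mean 0.085 fixed, write α = 0.085s, β = 0.915s where s = α+β.
Need P(θ < 0.005) = 0.05 under Beta(0.085s, 0.915s). Normal approximation: (q−m)/√(m(1−m)/s) ≈ z_{0.05} = -1.64, so s ≈ 0.085·0.915·(-1.64)²/(0.005−0.085)² = 32.9.
At s = 32.9: P(θ<0.005) ≈ 0.001. Adjusting to match 0.05 gives s ≈ 12.01.
So α = 0.085·12.01 ≈ 1.02, β = 0.915·12.01 ≈ 10.99.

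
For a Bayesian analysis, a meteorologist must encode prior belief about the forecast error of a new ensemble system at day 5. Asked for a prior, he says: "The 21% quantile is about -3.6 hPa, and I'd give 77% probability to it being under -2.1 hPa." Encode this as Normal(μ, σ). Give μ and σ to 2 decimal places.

μ = -2.82, σ = 0.97

The p-quantile of Normal(μ,σ) is μ + z_p·σ, with z_{0.21} = -0.8064 and z_{0.77} = 0.7388.
Eliminate σ: μ = (z₂·x₁ − z₁·x₂)/(z₂ − z₁) = (0.7388·-3.6 − (-0.8064)·-2.1)/1.545 = -2.82.
Then σ = (x₂ − x₁)/(z₂ − z₁) = (-2.1 − -3.6)/1.545 = 0.97.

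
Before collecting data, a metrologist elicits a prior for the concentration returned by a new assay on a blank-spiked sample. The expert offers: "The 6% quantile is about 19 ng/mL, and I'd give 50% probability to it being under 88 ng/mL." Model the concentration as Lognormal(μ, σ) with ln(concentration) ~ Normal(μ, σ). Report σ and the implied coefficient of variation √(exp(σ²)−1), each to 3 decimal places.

If T ~ Lognormal(μ,σ) then ln T ~ Normal(μ,σ), so the p-quantile of ln T is μ + z_p·σ.
ln(19) = 2.944 and ln(88) = 4.477; z_{0.06} = -1.555, z_{0.5} = 0.
σ = (4.477 − 2.944)/(0 − (-1.555)) = 0.986.
μ = 2.944 − (-1.555)·0.986 = 4.477.
CV = √(exp(σ²)−1) = √(exp(0.9721)−1) = 1.282.

σ ≈ 0.986, CV ≈ 1.282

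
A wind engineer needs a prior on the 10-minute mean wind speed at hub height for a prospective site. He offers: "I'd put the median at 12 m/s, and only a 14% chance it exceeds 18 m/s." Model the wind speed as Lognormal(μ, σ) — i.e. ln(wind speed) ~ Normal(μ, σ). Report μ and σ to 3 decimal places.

μ ≈ 2.485, σ ≈ 0.375

If T ~ Lognormal(μ,σ) then ln T ~ Normal(μ,σ), so the p-quantile of ln T is μ + z_p·σ.
ln(12) = 2.485 and ln(18) = 2.89; z_{0.5} = 0, z_{0.86} = 1.08.
σ = (2.89 − 2.485)/(1.08 − (0)) = 0.375.
μ = 2.485 − (0)·0.375 = 2.485.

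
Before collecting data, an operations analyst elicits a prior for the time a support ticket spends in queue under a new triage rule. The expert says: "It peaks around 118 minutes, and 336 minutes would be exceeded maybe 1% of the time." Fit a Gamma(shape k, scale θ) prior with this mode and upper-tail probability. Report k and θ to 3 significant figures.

k ≈ 5.16, θ ≈ 28.3

Gamma(k,θ) with k>1 has mode (k−1)θ, so θ = 118/(k−1).
Need P(X < 336) = 0.99 with θ tied to k this way. Start at k = 2, θ = 118: P(X<336) ≈ 0.777.
Too low — raise k to concentrate. Iterating converges to k ≈ 5.16.
Then θ = 118/(5.16−1) ≈ 28.3.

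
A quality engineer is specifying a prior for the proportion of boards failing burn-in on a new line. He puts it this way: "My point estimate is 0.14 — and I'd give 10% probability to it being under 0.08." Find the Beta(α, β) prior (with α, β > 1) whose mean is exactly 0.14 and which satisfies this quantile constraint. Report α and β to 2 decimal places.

With mean 0.14 fixed, write α = 0.14s, β = 0.86s where s = α+β.
Need P(θ < 0.08) = 0.1 under Beta(0.14s, 0.86s). Normal approximation: (q−m)/√(m(1−m)/s) ≈ z_{0.1} = -1.28, so s ≈ 0.14·0.86·(-1.28)²/(0.08−0.14)² = 54.9.
At s = 54.9: P(θ<0.08) ≈ 0.082. Adjusting to match 0.1 gives s ≈ 47.65.
So α = 0.14·47.65 ≈ 6.67, β = 0.86·47.65 ≈ 40.98.

α ≈ 6.67, β ≈ 40.98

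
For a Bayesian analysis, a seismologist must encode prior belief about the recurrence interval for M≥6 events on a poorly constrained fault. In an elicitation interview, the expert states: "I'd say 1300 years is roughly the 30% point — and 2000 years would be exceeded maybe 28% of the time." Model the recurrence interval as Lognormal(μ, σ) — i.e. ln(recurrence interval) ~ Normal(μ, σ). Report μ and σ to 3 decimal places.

If T ~ Lognormal(μ,σ) then ln T ~ Normal(μ,σ), so the p-quantile of ln T is μ + z_p·σ.
ln(1300) = 7.17 and ln(2000) = 7.601; z_{0.3} = -0.5244, z_{0.72} = 0.5828.
σ = (7.601 − 7.17)/(0.5828 − (-0.5244)) = 0.389.
μ = 7.17 − (-0.5244)·0.389 = 7.374.

μ ≈ 7.374, σ ≈ 0.389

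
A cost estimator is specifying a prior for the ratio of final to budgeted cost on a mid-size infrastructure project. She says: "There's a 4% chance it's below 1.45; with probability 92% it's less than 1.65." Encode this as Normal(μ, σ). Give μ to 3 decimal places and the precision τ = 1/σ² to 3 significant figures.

The p-quantile of Normal(μ,σ) is μ + z_p·σ, with z_{0.04} = -1.751 and z_{0.92} = 1.405.
Eliminate σ: μ = (z₂·x₁ − z₁·x₂)/(z₂ − z₁) = (1.405·1.45 − (-1.751)·1.65)/3.156 = 1.561.
Then σ = (x₂ − x₁)/(z₂ − z₁) = (1.65 − 1.45)/3.156 = 0.063.
Precision τ = 1/σ² = 1/0.06338² = 249.

μ = 1.561, τ = 249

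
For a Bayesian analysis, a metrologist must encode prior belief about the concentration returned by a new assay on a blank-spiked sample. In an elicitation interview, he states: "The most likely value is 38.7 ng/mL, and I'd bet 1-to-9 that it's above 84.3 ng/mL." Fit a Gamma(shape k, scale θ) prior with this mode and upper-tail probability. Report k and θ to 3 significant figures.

Gamma(k,θ) with k>1 has mode (k−1)θ, so θ = 38.7/(k−1).
Need P(X < 84.3) = 0.9 with θ tied to k this way. Start at k = 2, θ = 38.7: P(X<84.3) ≈ 0.640.
Too low — raise k to concentrate. Iterating converges to k ≈ 4.17.
Then θ = 38.7/(4.17−1) ≈ 12.2.

k ≈ 4.17, θ ≈ 12.2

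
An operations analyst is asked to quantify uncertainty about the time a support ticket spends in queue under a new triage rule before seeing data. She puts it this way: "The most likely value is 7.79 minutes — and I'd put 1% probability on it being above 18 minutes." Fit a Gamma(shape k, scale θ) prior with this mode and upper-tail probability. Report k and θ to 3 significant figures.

k ≈ 7.8, θ ≈ 1.14

Gamma(k,θ) with k>1 has mode (k−1)θ, so θ = 7.79/(k−1).
Need P(X < 18) = 0.99 with θ tied to k this way. Start at k = 2, θ = 7.79: P(X<18) ≈ 0.672.
Too low — raise k to concentrate. Iterating converges to k ≈ 7.8.
Then θ = 7.79/(7.8−1) ≈ 1.14.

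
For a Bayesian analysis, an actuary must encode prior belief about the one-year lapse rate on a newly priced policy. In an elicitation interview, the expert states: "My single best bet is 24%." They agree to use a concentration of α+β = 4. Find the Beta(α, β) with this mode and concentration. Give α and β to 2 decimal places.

α = 1.48, β = 2.52

For α,β > 1 the Beta mode is (α−1)/(α+β−2). With α+β = 4, the mode is (α−1)/2.
Set (α−1)/2 = 0.24 → α = 1 + 0.24·2 = 1.48.
β = 4 − α = 2.52.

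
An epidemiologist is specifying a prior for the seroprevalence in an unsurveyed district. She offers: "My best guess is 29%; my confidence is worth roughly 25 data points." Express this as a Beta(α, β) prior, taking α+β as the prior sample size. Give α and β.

Under the effective-sample-size interpretation, Beta(α, β) has prior mean α/(α+β) and prior sample size α+β.
So α+β = 25 and α/(α+β) = 0.29, giving α = 0.29·25 = 7.25 and β = 25 − 7.25 = 17.75.

α = 7.25, β = 17.75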